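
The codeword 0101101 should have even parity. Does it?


Number of 1s: 4

Yes, parity is correct (4 ones)


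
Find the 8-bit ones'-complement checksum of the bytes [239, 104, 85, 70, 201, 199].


Sum = 898 mod 256 = 130
Complement = 125

125


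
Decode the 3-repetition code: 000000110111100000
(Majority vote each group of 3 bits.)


Groups: 000, 000, 110, 111, 100, 000
Majority votes: 001100

001100


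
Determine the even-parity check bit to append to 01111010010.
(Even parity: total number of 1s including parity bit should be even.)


Number of 1s in data: 6
Parity bit: 0

0


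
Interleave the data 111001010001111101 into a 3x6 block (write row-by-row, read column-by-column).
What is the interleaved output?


Matrix:
  111001
  010001
  111101
Read columns: 101111101001000111

101111101001000111


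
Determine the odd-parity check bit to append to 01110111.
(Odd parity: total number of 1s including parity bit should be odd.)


Number of 1s in data: 6
Parity bit: 1

1


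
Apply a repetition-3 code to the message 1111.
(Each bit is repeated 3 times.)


Each bit -> 3 copies

111111111111


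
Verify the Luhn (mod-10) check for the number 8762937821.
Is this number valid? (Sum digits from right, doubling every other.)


Luhn sum = 49
49 mod 10 = 9

Invalid (Luhn sum mod 10 = 9)


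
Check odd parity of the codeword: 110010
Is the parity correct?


Number of 1s: 3

Yes, parity is correct (3 ones)


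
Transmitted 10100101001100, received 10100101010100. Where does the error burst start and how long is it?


XOR: 00000000011000

Burst at position 9, length 2


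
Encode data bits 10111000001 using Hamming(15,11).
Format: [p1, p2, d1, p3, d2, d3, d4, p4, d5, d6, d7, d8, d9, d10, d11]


Parity bits: p1=0, p2=0, p3=1, p4=0

001101101000001


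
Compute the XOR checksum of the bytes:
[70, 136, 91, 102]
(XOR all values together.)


XOR chain: 70 ^ 136 ^ 91 ^ 102 = 243

243


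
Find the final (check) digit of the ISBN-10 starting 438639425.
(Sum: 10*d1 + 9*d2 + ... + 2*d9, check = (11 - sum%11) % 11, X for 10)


Weighted sum: 268
268 mod 11 = 4

Check digit: 7


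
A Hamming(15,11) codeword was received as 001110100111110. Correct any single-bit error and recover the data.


Syndrome = 11: error at position 11

Data: 11010101110 (corrected bit 11)


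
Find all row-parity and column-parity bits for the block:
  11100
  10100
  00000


Row parities: 100
Column parities: 01000

Row P: 100, Col P: 01000, Corner: 1


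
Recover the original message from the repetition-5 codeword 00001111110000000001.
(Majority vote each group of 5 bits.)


Groups: 00001, 11111, 00000, 00001
Majority votes: 0100

0100


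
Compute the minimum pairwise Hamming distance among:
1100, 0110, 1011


Comparing all pairs, minimum distance: 2
Can detect 1 errors, correct 0 errors

2


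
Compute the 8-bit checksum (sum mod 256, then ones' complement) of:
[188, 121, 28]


Sum = 337 mod 256 = 81
Complement = 174

174


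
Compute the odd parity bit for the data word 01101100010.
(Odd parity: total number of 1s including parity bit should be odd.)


Number of 1s in data: 5
Parity bit: 0

0


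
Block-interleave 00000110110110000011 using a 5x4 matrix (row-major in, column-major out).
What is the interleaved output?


Matrix:
  0000
  0110
  1101
  1000
  0011
Read columns: 00110011000100100101

00110011000100100101


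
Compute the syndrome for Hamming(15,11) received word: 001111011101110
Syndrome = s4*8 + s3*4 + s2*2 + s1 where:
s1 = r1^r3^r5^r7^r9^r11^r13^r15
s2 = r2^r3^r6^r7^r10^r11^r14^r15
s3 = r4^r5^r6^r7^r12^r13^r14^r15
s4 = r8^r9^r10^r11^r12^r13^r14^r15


s1=0, s2=0, s3=0, s4=0

Syndrome = 0 (no error)


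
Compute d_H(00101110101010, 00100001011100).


XOR: 00001111110110
Count of 1s: 8

8


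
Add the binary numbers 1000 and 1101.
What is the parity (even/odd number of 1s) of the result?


1000 = 8
1101 = 13
Sum = 21 = 10101
1s count = 3

odd parity (3 ones in 10101)


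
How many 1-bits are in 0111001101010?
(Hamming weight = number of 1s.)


Counting 1s in 0111001101010

7


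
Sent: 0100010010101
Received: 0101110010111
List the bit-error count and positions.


XOR: 0001100000010

3 error(s) at position(s): 3, 4, 11


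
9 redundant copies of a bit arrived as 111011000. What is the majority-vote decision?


Ones: 5 out of 9
Threshold: 5

1 (5/9 voted 1)


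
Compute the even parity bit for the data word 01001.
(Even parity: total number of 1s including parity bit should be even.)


Number of 1s in data: 2
Parity bit: 0

0


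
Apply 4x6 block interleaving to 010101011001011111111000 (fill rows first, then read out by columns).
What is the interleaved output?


Matrix:
  010101
  011001
  011111
  111000
Read columns: 000111110111101000101110

000111110111101000101110


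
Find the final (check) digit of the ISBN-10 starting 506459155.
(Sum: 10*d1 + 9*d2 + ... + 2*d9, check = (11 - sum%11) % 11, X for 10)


Weighted sum: 230
230 mod 11 = 10

Check digit: 1


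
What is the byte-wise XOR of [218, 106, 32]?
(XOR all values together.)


XOR chain: 218 ^ 106 ^ 32 = 144

144


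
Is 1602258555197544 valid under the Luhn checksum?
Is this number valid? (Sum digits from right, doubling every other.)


Luhn sum = 70
70 mod 10 = 0

Valid (Luhn sum mod 10 = 0)


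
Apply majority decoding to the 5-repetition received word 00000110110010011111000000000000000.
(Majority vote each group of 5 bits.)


Groups: 00000, 11011, 00100, 11111, 00000, 00000, 00000
Majority votes: 0101000

0101000


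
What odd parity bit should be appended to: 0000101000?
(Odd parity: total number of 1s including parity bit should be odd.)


Number of 1s in data: 2
Parity bit: 1

1


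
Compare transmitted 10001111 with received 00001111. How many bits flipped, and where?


XOR: 10000000

1 error(s) at position(s): 0


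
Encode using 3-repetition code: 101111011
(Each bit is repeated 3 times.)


Each bit -> 3 copies

111000111111111111000111111


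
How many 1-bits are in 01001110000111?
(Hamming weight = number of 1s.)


Counting 1s in 01001110000111

7


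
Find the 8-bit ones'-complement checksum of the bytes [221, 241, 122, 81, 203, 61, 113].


Sum = 1042 mod 256 = 18
Complement = 237

237


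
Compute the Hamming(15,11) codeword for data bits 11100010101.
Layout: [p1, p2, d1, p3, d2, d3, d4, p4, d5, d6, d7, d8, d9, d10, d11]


Parity bits: p1=1, p2=0, p3=0, p4=1

101011010010101


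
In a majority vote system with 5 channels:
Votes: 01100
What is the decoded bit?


Ones: 2 out of 5
Threshold: 3

0 (2/5 voted 1)


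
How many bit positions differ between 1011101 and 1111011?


XOR: 0100110
Count of 1s: 3

3


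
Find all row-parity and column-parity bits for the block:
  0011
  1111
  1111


Row parities: 000
Column parities: 0011

Row P: 000, Col P: 0011, Corner: 0


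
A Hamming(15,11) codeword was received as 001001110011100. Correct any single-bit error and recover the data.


Syndrome = 0: no error detected

Data: 10110011100 (no errors)


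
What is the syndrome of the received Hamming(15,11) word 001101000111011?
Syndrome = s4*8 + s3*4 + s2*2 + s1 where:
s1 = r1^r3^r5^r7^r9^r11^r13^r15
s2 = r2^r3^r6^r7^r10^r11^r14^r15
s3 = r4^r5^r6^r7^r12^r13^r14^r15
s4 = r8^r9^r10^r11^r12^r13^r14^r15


s1=1, s2=0, s3=1, s4=1

Syndrome = 13 (error at position 13)


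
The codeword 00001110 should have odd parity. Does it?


Number of 1s: 3

Yes, parity is correct (3 ones)


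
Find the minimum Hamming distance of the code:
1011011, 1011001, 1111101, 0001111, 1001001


Comparing all pairs, minimum distance: 1
Can detect 0 errors, correct 0 errors

1


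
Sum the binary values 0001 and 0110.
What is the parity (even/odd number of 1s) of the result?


0001 = 1
0110 = 6
Sum = 7 = 111
1s count = 3

odd parity (3 ones in 111)


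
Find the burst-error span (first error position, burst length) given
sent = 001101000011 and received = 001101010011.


XOR: 000000010000

Burst at position 7, length 1


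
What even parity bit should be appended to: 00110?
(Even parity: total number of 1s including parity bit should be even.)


Number of 1s in data: 2
Parity bit: 0

0


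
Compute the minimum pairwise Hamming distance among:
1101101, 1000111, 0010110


Comparing all pairs, minimum distance: 3
Can detect 2 errors, correct 1 errors

3


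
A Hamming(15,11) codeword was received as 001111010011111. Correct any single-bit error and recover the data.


Syndrome = 7: error at position 7

Data: 11110011111 (corrected bit 7)


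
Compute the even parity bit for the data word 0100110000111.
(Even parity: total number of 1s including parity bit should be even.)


Number of 1s in data: 6
Parity bit: 0

0


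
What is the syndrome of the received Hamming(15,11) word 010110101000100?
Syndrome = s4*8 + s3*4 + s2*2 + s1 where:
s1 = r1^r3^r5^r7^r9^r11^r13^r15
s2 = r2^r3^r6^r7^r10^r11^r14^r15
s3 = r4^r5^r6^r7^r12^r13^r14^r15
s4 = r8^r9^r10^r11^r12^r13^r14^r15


s1=0, s2=0, s3=0, s4=0

Syndrome = 0 (no error)


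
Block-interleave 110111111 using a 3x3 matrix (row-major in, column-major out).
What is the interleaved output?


Matrix:
  110
  111
  111
Read columns: 111111011

111111011


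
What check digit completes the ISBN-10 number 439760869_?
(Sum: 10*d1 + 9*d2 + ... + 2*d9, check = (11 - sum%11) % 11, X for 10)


Weighted sum: 292
292 mod 11 = 6

Check digit: 5


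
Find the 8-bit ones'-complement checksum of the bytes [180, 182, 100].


Sum = 462 mod 256 = 206
Complement = 49

49


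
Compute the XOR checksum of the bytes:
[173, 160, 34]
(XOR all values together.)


XOR chain: 173 ^ 160 ^ 34 = 47

47


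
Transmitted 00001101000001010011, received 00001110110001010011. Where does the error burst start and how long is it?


XOR: 00000011110000000000

Burst at position 6, length 4


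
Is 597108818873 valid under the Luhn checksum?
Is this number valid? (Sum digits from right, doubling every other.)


Luhn sum = 55
55 mod 10 = 5

Invalid (Luhn sum mod 10 = 5)


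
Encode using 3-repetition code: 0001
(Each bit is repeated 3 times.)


Each bit -> 3 copies

000000000111


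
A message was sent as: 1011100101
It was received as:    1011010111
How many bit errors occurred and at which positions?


XOR: 0000110010

3 error(s) at position(s): 4, 5, 8


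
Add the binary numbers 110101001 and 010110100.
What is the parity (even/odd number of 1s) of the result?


110101001 = 425
010110100 = 180
Sum = 605 = 1001011101
1s count = 6

even parity (6 ones in 1001011101)


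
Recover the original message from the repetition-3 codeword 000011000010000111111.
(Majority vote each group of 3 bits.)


Groups: 000, 011, 000, 010, 000, 111, 111
Majority votes: 0100011

0100011


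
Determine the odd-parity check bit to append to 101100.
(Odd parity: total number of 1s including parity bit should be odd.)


Number of 1s in data: 3
Parity bit: 0

0


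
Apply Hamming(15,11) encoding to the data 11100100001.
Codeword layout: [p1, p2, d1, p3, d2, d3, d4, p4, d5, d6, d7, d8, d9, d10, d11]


Parity bits: p1=1, p2=0, p3=1, p4=0

101111000100001


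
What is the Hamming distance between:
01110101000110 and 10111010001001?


XOR: 11001111001111
Count of 1s: 10

10


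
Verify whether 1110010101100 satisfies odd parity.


Number of 1s: 7

Yes, parity is correct (7 ones)


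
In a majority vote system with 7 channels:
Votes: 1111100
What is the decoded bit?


Ones: 5 out of 7
Threshold: 4

1 (5/7 voted 1)


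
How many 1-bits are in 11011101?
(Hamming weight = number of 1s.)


Counting 1s in 11011101

6


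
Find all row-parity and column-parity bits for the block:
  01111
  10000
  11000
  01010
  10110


Row parities: 01001
Column parities: 11011

Row P: 01001, Col P: 11011, Corner: 0


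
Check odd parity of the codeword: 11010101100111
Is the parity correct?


Number of 1s: 9

Yes, parity is correct (9 ones)


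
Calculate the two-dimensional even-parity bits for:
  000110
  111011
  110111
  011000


Row parities: 0110
Column parities: 010010

Row P: 0110, Col P: 010010, Corner: 0


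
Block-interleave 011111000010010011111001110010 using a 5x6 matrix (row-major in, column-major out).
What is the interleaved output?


Matrix:
  011111
  000010
  010011
  111001
  110010
Read columns: 000111011110010100001110110110

000111011110010100001110110110


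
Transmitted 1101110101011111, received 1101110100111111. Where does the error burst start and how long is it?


XOR: 0000000001100000

Burst at position 9, length 2


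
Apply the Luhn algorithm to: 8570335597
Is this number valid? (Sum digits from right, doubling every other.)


Luhn sum = 48
48 mod 10 = 8

Invalid (Luhn sum mod 10 = 8)


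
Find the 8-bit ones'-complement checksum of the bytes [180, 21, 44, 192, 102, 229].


Sum = 768 mod 256 = 0
Complement = 255

255


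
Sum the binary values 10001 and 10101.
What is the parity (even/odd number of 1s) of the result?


10001 = 17
10101 = 21
Sum = 38 = 100110
1s count = 3

odd parity (3 ones in 100110)


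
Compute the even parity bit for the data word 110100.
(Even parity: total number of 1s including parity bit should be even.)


Number of 1s in data: 3
Parity bit: 1

1


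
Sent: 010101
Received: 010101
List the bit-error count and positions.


XOR: 000000

0 errors (received matches sent)


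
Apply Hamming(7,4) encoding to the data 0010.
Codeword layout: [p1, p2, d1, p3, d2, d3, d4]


Parity bits: p1=0, p2=1, p3=1

0101010


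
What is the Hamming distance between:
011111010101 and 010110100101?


XOR: 001001110000
Count of 1s: 4

4


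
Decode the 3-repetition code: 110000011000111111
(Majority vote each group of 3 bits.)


Groups: 110, 000, 011, 000, 111, 111
Majority votes: 101011

101011


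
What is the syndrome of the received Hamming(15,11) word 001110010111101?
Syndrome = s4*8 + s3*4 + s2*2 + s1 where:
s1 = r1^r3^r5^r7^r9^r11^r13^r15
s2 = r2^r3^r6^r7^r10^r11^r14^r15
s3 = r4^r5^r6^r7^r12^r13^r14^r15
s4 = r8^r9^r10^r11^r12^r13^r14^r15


s1=1, s2=0, s3=1, s4=0

Syndrome = 5 (error at position 5)


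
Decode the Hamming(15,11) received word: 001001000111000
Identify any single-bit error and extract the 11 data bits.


Syndrome = 8: error at position 8

Data: 10100111000 (corrected bit 8)


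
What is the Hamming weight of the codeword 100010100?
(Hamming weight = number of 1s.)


Counting 1s in 100010100

3


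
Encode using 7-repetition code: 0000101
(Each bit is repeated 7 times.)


Each bit -> 7 copies

0000000000000000000000000000111111100000001111111


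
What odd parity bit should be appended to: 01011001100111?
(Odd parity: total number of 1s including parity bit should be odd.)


Number of 1s in data: 8
Parity bit: 1

1


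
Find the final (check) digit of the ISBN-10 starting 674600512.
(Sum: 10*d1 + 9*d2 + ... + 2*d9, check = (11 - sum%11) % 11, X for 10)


Weighted sum: 224
224 mod 11 = 4

Check digit: 7


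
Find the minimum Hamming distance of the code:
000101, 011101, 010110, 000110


Comparing all pairs, minimum distance: 1
Can detect 0 errors, correct 0 errors

1


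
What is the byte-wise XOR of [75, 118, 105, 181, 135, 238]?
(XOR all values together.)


XOR chain: 75 ^ 118 ^ 105 ^ 181 ^ 135 ^ 238 = 136

136


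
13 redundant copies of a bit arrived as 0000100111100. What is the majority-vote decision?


Ones: 5 out of 13
Threshold: 7

0 (5/13 voted 1)


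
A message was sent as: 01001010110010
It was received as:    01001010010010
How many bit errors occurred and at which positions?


XOR: 00000000100000

1 error(s) at position(s): 8


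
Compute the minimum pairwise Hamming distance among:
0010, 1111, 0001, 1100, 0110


Comparing all pairs, minimum distance: 1
Can detect 0 errors, correct 0 errors

1


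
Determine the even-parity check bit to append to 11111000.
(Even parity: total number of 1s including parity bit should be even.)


Number of 1s in data: 5
Parity bit: 1

1


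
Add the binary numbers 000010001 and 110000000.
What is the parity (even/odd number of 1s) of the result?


000010001 = 17
110000000 = 384
Sum = 401 = 110010001
1s count = 4

even parity (4 ones in 110010001)


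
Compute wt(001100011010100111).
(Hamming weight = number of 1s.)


Counting 1s in 001100011010100111

9


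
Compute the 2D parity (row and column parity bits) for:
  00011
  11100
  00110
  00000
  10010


Row parities: 01000
Column parities: 01011

Row P: 01000, Col P: 01011, Corner: 1


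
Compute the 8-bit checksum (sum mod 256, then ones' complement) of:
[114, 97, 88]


Sum = 299 mod 256 = 43
Complement = 212

212


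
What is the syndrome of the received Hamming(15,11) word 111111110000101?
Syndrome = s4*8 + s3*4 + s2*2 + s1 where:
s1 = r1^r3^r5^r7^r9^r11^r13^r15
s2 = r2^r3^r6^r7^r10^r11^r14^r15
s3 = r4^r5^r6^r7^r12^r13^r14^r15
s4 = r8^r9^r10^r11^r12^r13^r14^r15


s1=0, s2=1, s3=0, s4=1

Syndrome = 10 (error at position 10)


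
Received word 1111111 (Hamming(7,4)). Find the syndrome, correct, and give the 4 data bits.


Syndrome = 0: no error detected

Data: 1111 (no errors)


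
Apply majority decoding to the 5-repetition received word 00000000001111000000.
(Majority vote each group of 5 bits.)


Groups: 00000, 00000, 11110, 00000
Majority votes: 0010

0010


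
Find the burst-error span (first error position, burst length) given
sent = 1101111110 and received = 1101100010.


XOR: 0000011100

Burst at position 5, length 3


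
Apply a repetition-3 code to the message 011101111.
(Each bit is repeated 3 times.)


Each bit -> 3 copies

000111111111000111111111111


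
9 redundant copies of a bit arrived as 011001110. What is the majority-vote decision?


Ones: 5 out of 9
Threshold: 5

1 (5/9 voted 1)


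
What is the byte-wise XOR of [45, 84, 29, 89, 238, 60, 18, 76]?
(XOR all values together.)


XOR chain: 45 ^ 84 ^ 29 ^ 89 ^ 238 ^ 60 ^ 18 ^ 76 = 177

177


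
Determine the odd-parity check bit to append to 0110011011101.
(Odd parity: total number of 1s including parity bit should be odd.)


Number of 1s in data: 8
Parity bit: 1

1


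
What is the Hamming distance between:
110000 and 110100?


XOR: 000100
Count of 1s: 1

1


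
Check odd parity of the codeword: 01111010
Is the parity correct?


Number of 1s: 5

Yes, parity is correct (5 ones)


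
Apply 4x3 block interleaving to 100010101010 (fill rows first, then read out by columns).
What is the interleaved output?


Matrix:
  100
  010
  101
  010
Read columns: 101001010010

101001010010


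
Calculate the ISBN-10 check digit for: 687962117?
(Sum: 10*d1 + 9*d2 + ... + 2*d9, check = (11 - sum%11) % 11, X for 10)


Weighted sum: 318
318 mod 11 = 10

Check digit: 1


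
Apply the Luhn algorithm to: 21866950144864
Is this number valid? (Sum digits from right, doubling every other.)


Luhn sum = 60
60 mod 10 = 0

Valid (Luhn sum mod 10 = 0)


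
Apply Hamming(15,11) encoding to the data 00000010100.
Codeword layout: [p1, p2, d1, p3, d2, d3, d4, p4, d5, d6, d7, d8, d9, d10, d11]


Parity bits: p1=0, p2=1, p3=1, p4=0

010100000010100


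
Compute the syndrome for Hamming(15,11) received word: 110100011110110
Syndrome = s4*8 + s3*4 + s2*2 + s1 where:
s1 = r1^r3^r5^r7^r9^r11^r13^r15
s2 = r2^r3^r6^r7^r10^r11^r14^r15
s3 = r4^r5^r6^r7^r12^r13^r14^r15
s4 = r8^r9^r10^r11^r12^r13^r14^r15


s1=0, s2=0, s3=1, s4=0

Syndrome = 4 (error at position 4)


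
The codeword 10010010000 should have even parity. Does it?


Number of 1s: 3

No, parity error (3 ones)


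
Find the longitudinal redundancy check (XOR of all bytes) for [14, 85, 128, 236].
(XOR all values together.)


XOR chain: 14 ^ 85 ^ 128 ^ 236 = 55

55


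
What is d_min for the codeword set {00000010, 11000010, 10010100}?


Comparing all pairs, minimum distance: 2
Can detect 1 errors, correct 0 errors

2


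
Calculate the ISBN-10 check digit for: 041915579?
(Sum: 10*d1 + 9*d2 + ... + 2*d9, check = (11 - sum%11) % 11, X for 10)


Weighted sum: 197
197 mod 11 = 10

Check digit: 1


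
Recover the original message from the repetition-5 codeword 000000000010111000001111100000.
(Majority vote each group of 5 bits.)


Groups: 00000, 00000, 10111, 00000, 11111, 00000
Majority votes: 001010

001010


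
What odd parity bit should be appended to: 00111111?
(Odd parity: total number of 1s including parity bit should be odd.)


Number of 1s in data: 6
Parity bit: 1

1


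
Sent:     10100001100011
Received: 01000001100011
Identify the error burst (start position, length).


XOR: 11100000000000

Burst at position 0, length 3


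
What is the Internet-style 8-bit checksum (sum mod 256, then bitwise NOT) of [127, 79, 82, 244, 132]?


Sum = 664 mod 256 = 152
Complement = 103

103


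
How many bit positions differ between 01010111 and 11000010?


XOR: 10010101
Count of 1s: 4

4


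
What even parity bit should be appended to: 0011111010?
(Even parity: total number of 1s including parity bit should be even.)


Number of 1s in data: 6
Parity bit: 0

0


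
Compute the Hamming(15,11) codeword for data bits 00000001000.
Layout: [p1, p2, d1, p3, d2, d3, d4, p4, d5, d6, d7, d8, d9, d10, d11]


Parity bits: p1=0, p2=0, p3=1, p4=1

000100010001000


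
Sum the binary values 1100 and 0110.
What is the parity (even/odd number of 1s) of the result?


1100 = 12
0110 = 6
Sum = 18 = 10010
1s count = 2

even parity (2 ones in 10010)


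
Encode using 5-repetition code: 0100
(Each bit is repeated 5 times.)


Each bit -> 5 copies

00000111110000000000


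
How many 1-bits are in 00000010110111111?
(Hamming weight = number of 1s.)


Counting 1s in 00000010110111111

9


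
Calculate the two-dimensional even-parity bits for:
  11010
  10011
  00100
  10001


Row parities: 1110
Column parities: 11100

Row P: 1110, Col P: 11100, Corner: 1


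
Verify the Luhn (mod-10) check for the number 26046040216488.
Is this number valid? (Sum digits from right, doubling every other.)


Luhn sum = 52
52 mod 10 = 2

Invalid (Luhn sum mod 10 = 2)


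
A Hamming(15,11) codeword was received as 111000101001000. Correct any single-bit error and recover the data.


Syndrome = 2: error at position 2

Data: 10011001000 (corrected bit 2)


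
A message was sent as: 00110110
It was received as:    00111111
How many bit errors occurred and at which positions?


XOR: 00001001

2 error(s) at position(s): 4, 7


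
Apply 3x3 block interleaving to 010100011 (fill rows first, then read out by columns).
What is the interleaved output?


Matrix:
  010
  100
  011
Read columns: 010101001

010101001


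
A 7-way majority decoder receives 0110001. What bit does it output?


Ones: 3 out of 7
Threshold: 4

0 (3/7 voted 1)


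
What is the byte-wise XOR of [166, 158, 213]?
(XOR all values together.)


XOR chain: 166 ^ 158 ^ 213 = 237

237


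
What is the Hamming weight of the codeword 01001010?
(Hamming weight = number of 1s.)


Counting 1s in 01001010

3


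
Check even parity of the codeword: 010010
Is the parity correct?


Number of 1s: 2

Yes, parity is correct (2 ones)


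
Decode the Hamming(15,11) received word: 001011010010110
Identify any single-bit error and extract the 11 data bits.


Syndrome = 0: no error detected

Data: 11100010110 (no errors)


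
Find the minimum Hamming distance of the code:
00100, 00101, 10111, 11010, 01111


Comparing all pairs, minimum distance: 1
Can detect 0 errors, correct 0 errors

1


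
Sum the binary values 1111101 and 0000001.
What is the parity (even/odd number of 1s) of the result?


1111101 = 125
0000001 = 1
Sum = 126 = 1111110
1s count = 6

even parity (6 ones in 1111110)


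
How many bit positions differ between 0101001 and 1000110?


XOR: 1101111
Count of 1s: 6

6


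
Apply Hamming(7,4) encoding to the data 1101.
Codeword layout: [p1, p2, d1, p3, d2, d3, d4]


Parity bits: p1=1, p2=0, p3=0

1010101


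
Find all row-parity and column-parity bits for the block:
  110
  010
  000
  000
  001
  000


Row parities: 010010
Column parities: 101

Row P: 010010, Col P: 101, Corner: 0


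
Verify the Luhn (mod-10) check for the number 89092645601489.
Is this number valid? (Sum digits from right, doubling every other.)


Luhn sum = 73
73 mod 10 = 3

Invalid (Luhn sum mod 10 = 3)


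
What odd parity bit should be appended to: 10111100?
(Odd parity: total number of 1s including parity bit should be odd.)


Number of 1s in data: 5
Parity bit: 0

0


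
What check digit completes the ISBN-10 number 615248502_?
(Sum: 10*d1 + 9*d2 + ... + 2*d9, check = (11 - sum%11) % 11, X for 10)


Weighted sum: 211
211 mod 11 = 2

Check digit: 9


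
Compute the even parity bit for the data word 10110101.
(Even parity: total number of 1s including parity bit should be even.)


Number of 1s in data: 5
Parity bit: 1

1


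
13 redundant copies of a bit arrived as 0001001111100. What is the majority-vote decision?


Ones: 6 out of 13
Threshold: 7

0 (6/13 voted 1)


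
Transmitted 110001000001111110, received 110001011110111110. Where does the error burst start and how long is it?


XOR: 000000011111000000

Burst at position 7, length 5


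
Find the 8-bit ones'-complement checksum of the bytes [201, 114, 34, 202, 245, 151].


Sum = 947 mod 256 = 179
Complement = 76

76


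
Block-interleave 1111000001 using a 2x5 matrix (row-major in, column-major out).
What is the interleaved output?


Matrix:
  11110
  00001
Read columns: 1010101001

1010101001


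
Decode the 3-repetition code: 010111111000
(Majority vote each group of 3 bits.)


Groups: 010, 111, 111, 000
Majority votes: 0110

0110


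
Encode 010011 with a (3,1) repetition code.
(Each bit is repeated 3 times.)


Each bit -> 3 copies

000111000000111111


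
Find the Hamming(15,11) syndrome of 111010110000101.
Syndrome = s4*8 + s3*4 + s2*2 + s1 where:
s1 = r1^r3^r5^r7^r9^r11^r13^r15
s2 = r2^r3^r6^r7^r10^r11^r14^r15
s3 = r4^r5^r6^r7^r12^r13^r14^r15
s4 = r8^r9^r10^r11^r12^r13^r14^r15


s1=0, s2=0, s3=0, s4=1

Syndrome = 8 (error at position 8)


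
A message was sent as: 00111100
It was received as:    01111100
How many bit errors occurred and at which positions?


XOR: 01000000

1 error(s) at position(s): 1


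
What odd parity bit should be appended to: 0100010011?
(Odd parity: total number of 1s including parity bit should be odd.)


Number of 1s in data: 4
Parity bit: 1

1


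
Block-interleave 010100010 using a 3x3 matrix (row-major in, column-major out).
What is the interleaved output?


Matrix:
  010
  100
  010
Read columns: 010101000

010101000


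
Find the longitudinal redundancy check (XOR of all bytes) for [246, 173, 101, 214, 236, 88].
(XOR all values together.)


XOR chain: 246 ^ 173 ^ 101 ^ 214 ^ 236 ^ 88 = 92

92


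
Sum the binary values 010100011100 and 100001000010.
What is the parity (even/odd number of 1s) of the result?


010100011100 = 1308
100001000010 = 2114
Sum = 3422 = 110101011110
1s count = 8

even parity (8 ones in 110101011110)


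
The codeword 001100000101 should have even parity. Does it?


Number of 1s: 4

Yes, parity is correct (4 ones)


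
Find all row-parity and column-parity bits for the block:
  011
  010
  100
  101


Row parities: 0110
Column parities: 000

Row P: 0110, Col P: 000, Corner: 0


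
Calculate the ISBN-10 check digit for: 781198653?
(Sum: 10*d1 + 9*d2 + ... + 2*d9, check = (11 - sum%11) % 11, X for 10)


Weighted sum: 296
296 mod 11 = 10

Check digit: 1


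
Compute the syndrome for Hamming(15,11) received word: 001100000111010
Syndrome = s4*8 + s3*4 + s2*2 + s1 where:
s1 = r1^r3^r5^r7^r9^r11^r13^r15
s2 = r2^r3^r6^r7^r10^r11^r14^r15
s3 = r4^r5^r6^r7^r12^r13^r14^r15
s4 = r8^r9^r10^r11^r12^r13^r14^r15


s1=0, s2=0, s3=1, s4=0

Syndrome = 4 (error at position 4)


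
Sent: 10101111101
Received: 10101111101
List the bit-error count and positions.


XOR: 00000000000

0 errors (received matches sent)


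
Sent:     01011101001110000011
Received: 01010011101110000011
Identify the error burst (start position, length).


XOR: 00001110100000000000

Burst at position 4, length 5


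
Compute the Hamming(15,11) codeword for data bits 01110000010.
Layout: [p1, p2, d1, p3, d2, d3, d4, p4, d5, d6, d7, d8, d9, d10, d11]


Parity bits: p1=0, p2=1, p3=0, p4=1

010011110000010


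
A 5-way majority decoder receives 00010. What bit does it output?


Ones: 1 out of 5
Threshold: 3

0 (1/5 voted 1)


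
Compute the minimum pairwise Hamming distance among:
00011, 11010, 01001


Comparing all pairs, minimum distance: 2
Can detect 1 errors, correct 0 errors

2


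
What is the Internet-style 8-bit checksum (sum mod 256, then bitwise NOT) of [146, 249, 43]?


Sum = 438 mod 256 = 182
Complement = 73

73


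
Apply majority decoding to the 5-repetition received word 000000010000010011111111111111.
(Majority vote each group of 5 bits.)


Groups: 00000, 00100, 00010, 01111, 11111, 11111
Majority votes: 000111

000111


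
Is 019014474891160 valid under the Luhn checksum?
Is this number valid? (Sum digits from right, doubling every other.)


Luhn sum = 55
55 mod 10 = 5

Invalid (Luhn sum mod 10 = 5)


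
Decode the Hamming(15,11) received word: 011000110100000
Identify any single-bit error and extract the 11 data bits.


Syndrome = 4: error at position 4

Data: 10010100000 (corrected bit 4)


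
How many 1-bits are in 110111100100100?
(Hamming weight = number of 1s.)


Counting 1s in 110111100100100

8


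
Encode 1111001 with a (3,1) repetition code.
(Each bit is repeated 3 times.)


Each bit -> 3 copies

111111111111000000111


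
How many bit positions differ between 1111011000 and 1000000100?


XOR: 0111011100
Count of 1s: 6

6


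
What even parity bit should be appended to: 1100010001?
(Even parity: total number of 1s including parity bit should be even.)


Number of 1s in data: 4
Parity bit: 0

0


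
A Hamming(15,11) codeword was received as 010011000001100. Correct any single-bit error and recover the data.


Syndrome = 0: no error detected

Data: 01100001100 (no errors)


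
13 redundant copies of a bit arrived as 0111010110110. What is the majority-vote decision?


Ones: 8 out of 13
Threshold: 7

1 (8/13 voted 1)


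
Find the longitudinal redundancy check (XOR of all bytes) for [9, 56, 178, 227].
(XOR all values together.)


XOR chain: 9 ^ 56 ^ 178 ^ 227 = 96

96


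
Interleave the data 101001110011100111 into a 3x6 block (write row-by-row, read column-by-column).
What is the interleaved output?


Matrix:
  101001
  110011
  100111
Read columns: 111010100001011111

111010100001011111


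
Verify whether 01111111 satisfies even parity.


Number of 1s: 7

No, parity error (7 ones)


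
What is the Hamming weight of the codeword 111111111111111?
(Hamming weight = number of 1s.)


Counting 1s in 111111111111111

15


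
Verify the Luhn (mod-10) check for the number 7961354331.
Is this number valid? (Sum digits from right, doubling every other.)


Luhn sum = 47
47 mod 10 = 7

Invalid (Luhn sum mod 10 = 7)


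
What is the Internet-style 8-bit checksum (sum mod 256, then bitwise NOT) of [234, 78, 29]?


Sum = 341 mod 256 = 85
Complement = 170

170


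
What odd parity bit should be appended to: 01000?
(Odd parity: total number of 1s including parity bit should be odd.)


Number of 1s in data: 1
Parity bit: 0

0


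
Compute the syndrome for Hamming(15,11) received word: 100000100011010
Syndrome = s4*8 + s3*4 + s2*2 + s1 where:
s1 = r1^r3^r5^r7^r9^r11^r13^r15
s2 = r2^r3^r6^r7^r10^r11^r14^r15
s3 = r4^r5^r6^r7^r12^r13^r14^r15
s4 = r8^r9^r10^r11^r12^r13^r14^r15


s1=1, s2=1, s3=1, s4=1

Syndrome = 15 (error at position 15)


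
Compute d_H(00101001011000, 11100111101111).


XOR: 11001110110111
Count of 1s: 10

10


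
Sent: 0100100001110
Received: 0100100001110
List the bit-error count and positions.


XOR: 0000000000000

0 errors (received matches sent)


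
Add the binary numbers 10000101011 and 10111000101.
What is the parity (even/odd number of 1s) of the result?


10000101011 = 1067
10111000101 = 1477
Sum = 2544 = 100111110000
1s count = 6

even parity (6 ones in 100111110000)


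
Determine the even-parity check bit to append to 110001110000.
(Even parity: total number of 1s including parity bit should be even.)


Number of 1s in data: 5
Parity bit: 1

1


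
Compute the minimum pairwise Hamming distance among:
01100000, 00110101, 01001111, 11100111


Comparing all pairs, minimum distance: 3
Can detect 2 errors, correct 1 errors

3


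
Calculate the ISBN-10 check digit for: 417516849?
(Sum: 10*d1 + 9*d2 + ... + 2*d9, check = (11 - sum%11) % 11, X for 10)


Weighted sum: 238
238 mod 11 = 7

Check digit: 4


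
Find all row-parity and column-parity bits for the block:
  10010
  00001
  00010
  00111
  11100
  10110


Row parities: 011111
Column parities: 11100

Row P: 011111, Col P: 11100, Corner: 1


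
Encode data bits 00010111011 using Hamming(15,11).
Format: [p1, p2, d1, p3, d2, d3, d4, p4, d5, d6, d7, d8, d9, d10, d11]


Parity bits: p1=1, p2=1, p3=0, p4=1

110000110111011


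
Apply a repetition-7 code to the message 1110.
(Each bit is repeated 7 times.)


Each bit -> 7 copies

1111111111111111111110000000


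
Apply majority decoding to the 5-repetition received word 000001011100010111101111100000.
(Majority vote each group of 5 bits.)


Groups: 00000, 10111, 00010, 11110, 11111, 00000
Majority votes: 010110

010110


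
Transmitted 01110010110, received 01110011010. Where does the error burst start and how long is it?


XOR: 00000001100

Burst at position 7, length 2


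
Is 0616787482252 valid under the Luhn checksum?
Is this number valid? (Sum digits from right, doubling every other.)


Luhn sum = 53
53 mod 10 = 3

Invalid (Luhn sum mod 10 = 3)


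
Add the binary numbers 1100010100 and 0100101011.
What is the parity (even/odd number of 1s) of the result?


1100010100 = 788
0100101011 = 299
Sum = 1087 = 10000111111
1s count = 7

odd parity (7 ones in 10000111111)


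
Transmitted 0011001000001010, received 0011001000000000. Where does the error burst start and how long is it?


XOR: 0000000000001010

Burst at position 12, length 3


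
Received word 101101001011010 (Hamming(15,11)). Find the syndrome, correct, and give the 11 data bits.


Syndrome = 0: no error detected

Data: 10101011010 (no errors)


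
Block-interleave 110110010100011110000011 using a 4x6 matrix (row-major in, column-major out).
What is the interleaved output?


Matrix:
  110110
  010100
  011110
  000011
Read columns: 100011100010111010110001

100011100010111010110001


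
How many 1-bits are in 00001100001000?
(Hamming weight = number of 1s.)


Counting 1s in 00001100001000

3


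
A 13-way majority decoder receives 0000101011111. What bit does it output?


Ones: 7 out of 13
Threshold: 7

1 (7/13 voted 1)


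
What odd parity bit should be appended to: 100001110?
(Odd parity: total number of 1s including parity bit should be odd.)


Number of 1s in data: 4
Parity bit: 1

1


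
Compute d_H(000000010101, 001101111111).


XOR: 001101101010
Count of 1s: 6

6


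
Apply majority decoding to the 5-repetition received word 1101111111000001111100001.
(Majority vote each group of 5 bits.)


Groups: 11011, 11111, 00000, 11111, 00001
Majority votes: 11010

11010


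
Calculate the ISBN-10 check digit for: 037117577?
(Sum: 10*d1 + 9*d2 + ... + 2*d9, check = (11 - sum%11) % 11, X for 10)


Weighted sum: 186
186 mod 11 = 10

Check digit: 1


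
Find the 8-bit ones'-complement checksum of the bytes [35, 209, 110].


Sum = 354 mod 256 = 98
Complement = 157

157


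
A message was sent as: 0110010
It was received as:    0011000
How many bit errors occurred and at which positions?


XOR: 0101010

3 error(s) at position(s): 1, 3, 5


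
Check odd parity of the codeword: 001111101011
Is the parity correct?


Number of 1s: 8

No, parity error (8 ones)


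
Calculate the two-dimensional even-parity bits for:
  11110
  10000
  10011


Row parities: 011
Column parities: 11101

Row P: 011, Col P: 11101, Corner: 0


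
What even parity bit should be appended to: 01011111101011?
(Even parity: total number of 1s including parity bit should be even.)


Number of 1s in data: 10
Parity bit: 0

0


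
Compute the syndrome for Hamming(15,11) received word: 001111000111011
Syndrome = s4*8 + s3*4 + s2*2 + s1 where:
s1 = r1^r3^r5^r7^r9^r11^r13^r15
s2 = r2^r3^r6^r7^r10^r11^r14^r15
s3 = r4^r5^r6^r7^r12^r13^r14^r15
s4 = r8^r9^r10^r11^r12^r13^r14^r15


s1=0, s2=0, s3=0, s4=1

Syndrome = 8 (error at position 8)


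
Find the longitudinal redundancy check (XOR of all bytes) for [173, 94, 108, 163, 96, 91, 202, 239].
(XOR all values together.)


XOR chain: 173 ^ 94 ^ 108 ^ 163 ^ 96 ^ 91 ^ 202 ^ 239 = 34

34


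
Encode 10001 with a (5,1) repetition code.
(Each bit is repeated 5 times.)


Each bit -> 5 copies

1111100000000000000011111


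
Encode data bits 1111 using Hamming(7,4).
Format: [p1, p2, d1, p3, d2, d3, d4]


Parity bits: p1=1, p2=1, p3=1

1111111


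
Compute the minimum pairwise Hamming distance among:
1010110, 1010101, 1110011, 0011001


Comparing all pairs, minimum distance: 2
Can detect 1 errors, correct 0 errors

2


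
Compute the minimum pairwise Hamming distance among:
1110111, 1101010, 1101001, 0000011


Comparing all pairs, minimum distance: 2
Can detect 1 errors, correct 0 errors

2


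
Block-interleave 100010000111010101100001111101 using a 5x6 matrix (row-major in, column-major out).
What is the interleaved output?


Matrix:
  100010
  000111
  010101
  100001
  111101
Read columns: 100110010100001011011100001111

100110010100001011011100001111


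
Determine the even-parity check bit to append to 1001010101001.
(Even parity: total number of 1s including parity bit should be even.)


Number of 1s in data: 6
Parity bit: 0

0


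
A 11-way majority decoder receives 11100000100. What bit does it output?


Ones: 4 out of 11
Threshold: 6

0 (4/11 voted 1)


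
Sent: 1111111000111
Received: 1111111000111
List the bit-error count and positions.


XOR: 0000000000000

0 errors (received matches sent)


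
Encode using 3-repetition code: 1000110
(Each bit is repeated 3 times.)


Each bit -> 3 copies

111000000000111111000


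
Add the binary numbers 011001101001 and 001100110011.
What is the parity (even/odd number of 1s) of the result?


011001101001 = 1641
001100110011 = 819
Sum = 2460 = 100110011100
1s count = 6

even parity (6 ones in 100110011100)


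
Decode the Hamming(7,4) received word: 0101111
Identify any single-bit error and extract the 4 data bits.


Syndrome = 2: error at position 2

Data: 0111 (corrected bit 2)


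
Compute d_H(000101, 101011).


XOR: 101110
Count of 1s: 4

4


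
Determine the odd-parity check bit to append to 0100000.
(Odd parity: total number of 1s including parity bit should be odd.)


Number of 1s in data: 1
Parity bit: 0

0
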